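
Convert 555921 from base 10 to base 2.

Using repeated division by 2:
555921 ÷ 2 = 277960 remainder 1
277960 ÷ 2 = 138980 remainder 0
138980 ÷ 2 = 69490 remainder 0
69490 ÷ 2 = 34745 remainder 0
34745 ÷ 2 = 17372 remainder 1
17372 ÷ 2 = 8686 remainder 0
8686 ÷ 2 = 4343 remainder 0
4343 ÷ 2 = 2171 remainder 1
2171 ÷ 2 = 1085 remainder 1
1085 ÷ 2 = 542 remainder 1
542 ÷ 2 = 271 remainder 0
271 ÷ 2 = 135 remainder 1
135 ÷ 2 = 67 remainder 1
67 ÷ 2 = 33 remainder 1
33 ÷ 2 = 16 remainder 1
16 ÷ 2 = 8 remainder 0
8 ÷ 2 = 4 remainder 0
4 ÷ 2 = 2 remainder 0
2 ÷ 2 = 1 remainder 0
1 ÷ 2 = 0 remainder 1
Reading remainders bottom to top: 10000111101110010001



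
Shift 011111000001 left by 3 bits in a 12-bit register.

Original: 011111000001 (decimal 1985)
Shift left by 3 positions
Append 3 zeros on the right and drop the 3 high bits that overflow the 12-bit width
Result: 111000001000 (decimal 3592)
Equivalent: 1985 << 3 = 1985 × 2^3 = 15880, truncated to 12 bits = 3592



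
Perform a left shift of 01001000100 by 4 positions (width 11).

Original: 01001000100 (decimal 580)
Shift left by 4 positions
Append 4 zeros on the right and drop the 4 high bits that overflow the 11-bit width
Result: 10001000000 (decimal 1088)
Equivalent: 580 << 4 = 580 × 2^4 = 9280, truncated to 11 bits = 1088



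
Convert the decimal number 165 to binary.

Using repeated division by 2:
165 ÷ 2 = 82 remainder 1
82 ÷ 2 = 41 remainder 0
41 ÷ 2 = 20 remainder 1
20 ÷ 2 = 10 remainder 0
10 ÷ 2 = 5 remainder 0
5 ÷ 2 = 2 remainder 1
2 ÷ 2 = 1 remainder 0
1 ÷ 2 = 0 remainder 1
Reading remainders bottom to top: 10100101



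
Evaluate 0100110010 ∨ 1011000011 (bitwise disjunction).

OR: 1 when either bit is 1
  0100110010
| 1011000011
------------
  1111110011
Decimal: 306 | 707 = 1011



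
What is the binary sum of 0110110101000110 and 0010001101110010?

Add column by column from the right: bit + bit + carry-in; write the sum mod 2, carry 1 when the sum is 2 or 3.
carry:  1101111010001100
        0110110101000110
+       0010001101110010
------------------------
       01001000010111000
(the carry out of the leftmost column, 0, becomes the leading bit)
Decimal check:
  0110110101000110 = 16384 + 8192 + 2048 + 1024 + 256 + 64 + 4 + 2 = 27974
  0010001101110010 = 8192 + 512 + 256 + 64 + 32 + 16 + 2 = 9074
  27974 + 9074 = 37048, and 01001000010111000 = 32768 + 4096 + 128 + 32 + 16 + 8 = 37048 ✓



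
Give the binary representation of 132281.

Using repeated division by 2:
132281 ÷ 2 = 66140 remainder 1
66140 ÷ 2 = 33070 remainder 0
33070 ÷ 2 = 16535 remainder 0
16535 ÷ 2 = 8267 remainder 1
8267 ÷ 2 = 4133 remainder 1
4133 ÷ 2 = 2066 remainder 1
2066 ÷ 2 = 1033 remainder 0
1033 ÷ 2 = 516 remainder 1
516 ÷ 2 = 258 remainder 0
258 ÷ 2 = 129 remainder 0
129 ÷ 2 = 64 remainder 1
64 ÷ 2 = 32 remainder 0
32 ÷ 2 = 16 remainder 0
16 ÷ 2 = 8 remainder 0
8 ÷ 2 = 4 remainder 0
4 ÷ 2 = 2 remainder 0
2 ÷ 2 = 1 remainder 0
1 ÷ 2 = 0 remainder 1
Reading remainders bottom to top: 100000010010111001



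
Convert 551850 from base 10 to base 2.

Using repeated division by 2:
551850 ÷ 2 = 275925 remainder 0
275925 ÷ 2 = 137962 remainder 1
137962 ÷ 2 = 68981 remainder 0
68981 ÷ 2 = 34490 remainder 1
34490 ÷ 2 = 17245 remainder 0
17245 ÷ 2 = 8622 remainder 1
8622 ÷ 2 = 4311 remainder 0
4311 ÷ 2 = 2155 remainder 1
2155 ÷ 2 = 1077 remainder 1
1077 ÷ 2 = 538 remainder 1
538 ÷ 2 = 269 remainder 0
269 ÷ 2 = 134 remainder 1
134 ÷ 2 = 67 remainder 0
67 ÷ 2 = 33 remainder 1
33 ÷ 2 = 16 remainder 1
16 ÷ 2 = 8 remainder 0
8 ÷ 2 = 4 remainder 0
4 ÷ 2 = 2 remainder 0
2 ÷ 2 = 1 remainder 0
1 ÷ 2 = 0 remainder 1
Reading remainders bottom to top: 10000110101110101010



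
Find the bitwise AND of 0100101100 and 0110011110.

AND: 1 only when both bits are 1
  0100101100
& 0110011110
------------
  0100001100
Decimal: 300 & 414 = 268



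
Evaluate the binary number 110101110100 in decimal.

Sum of powers of 2 for each 1-bit:
2^2 + 2^4 + 2^5 + 2^6 + 2^8 + 2^10 + 2^11
= 4 + 16 + 32 + 64 + 256 + 1024 + 2048
= 3444



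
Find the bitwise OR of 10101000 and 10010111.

OR: 1 when either bit is 1
  10101000
| 10010111
----------
  10111111
Decimal: 168 | 151 = 191



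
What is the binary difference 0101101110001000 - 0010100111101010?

Method 1 - Direct subtraction (column by column from the right: bit − bit − borrow-in; if negative, add 2 and borrow 1 from the next column):
borrow: 0100001111111100
        0101101110001000
-       0010100111101010
------------------------
        0011000110011110

Method 2 - Add two's complement:
Two's complement of 0010100111101010: invert → 1101011000010101, add 1 → 1101011000010110
  0101101110001000
+ 1101011000010110
------------------
 10011000110011110  (end carry out of the top bit = 1)
Discarding the end carry: 0011000110011110
Decimal check:
  0101101110001000 = 16384 + 4096 + 2048 + 512 + 256 + 128 + 8 = 23432
  0010100111101010 = 8192 + 2048 + 256 + 128 + 64 + 32 + 8 + 2 = 10730
  23432 - 10730 = 12702, and 0011000110011110 = 8192 + 4096 + 256 + 128 + 16 + 8 + 4 + 2 = 12702 ✓



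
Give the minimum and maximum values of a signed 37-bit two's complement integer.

For 37-bit two's complement:
Minimum: -2^36 = -68719476736
Maximum: 2^36 - 1 = 68719476735



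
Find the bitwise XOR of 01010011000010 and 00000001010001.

XOR: 1 when bits differ
  01010011000010
^ 00000001010001
----------------
  01010010010011
Decimal: 5314 ^ 81 = 5267



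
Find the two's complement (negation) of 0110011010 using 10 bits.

Original: 0110011010
Step 1 - Invert all bits: 1001100101
Step 2 - Add 1: 1001100110
Verification: 0110011010 + 1001100110 = 10000000000; discarding the end carry (carry out of the top bit) leaves the 10-bit value 0000000000, as required for x + (-x)



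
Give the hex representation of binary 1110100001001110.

Group into 4-bit nibbles from right:
  1110 = E
  1000 = 8
  0100 = 4
  1110 = E
Result: E84E



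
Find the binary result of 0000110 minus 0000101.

Method 1 - Direct subtraction (column by column from the right: bit − bit − borrow-in; if negative, add 2 and borrow 1 from the next column):
borrow: 0000010
        0000110
-       0000101
---------------
        0000001

Method 2 - Add two's complement:
Two's complement of 0000101: invert → 1111010, add 1 → 1111011
  0000110
+ 1111011
---------
 10000001  (end carry out of the top bit = 1)
Discarding the end carry: 0000001
Decimal check:
  0000110 = 4 + 2 = 6
  0000101 = 4 + 1 = 5
  6 - 5 = 1, and 0000001 = 1 ✓



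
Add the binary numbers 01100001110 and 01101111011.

Add column by column from the right: bit + bit + carry-in; write the sum mod 2, carry 1 when the sum is 2 or 3.
carry:  11011111100
        01100001110
+       01101111011
-------------------
       011010001001
(the carry out of the leftmost column, 0, becomes the leading bit)
Decimal check:
  01100001110 = 512 + 256 + 8 + 4 + 2 = 782
  01101111011 = 512 + 256 + 64 + 32 + 16 + 8 + 2 + 1 = 891
  782 + 891 = 1673, and 011010001001 = 1024 + 512 + 128 + 8 + 1 = 1673 ✓



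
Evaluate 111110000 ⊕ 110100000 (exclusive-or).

XOR: 1 when bits differ
  111110000
^ 110100000
-----------
  001010000
Decimal: 496 ^ 416 = 80



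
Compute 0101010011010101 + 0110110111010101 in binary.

Add column by column from the right: bit + bit + carry-in; write the sum mod 2, carry 1 when the sum is 2 or 3.
carry:  1111101110101010
        0101010011010101
+       0110110111010101
------------------------
       01100001010101010
(the carry out of the leftmost column, 0, becomes the leading bit)
Decimal check:
  0101010011010101 = 16384 + 4096 + 1024 + 128 + 64 + 16 + 4 + 1 = 21717
  0110110111010101 = 16384 + 8192 + 2048 + 1024 + 256 + 128 + 64 + 16 + 4 + 1 = 28117
  21717 + 28117 = 49834, and 01100001010101010 = 32768 + 16384 + 512 + 128 + 32 + 8 + 2 = 49834 ✓



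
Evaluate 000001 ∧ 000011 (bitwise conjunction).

AND: 1 only when both bits are 1
  000001
& 000011
--------
  000001
Decimal: 1 & 3 = 1



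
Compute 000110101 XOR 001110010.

XOR: 1 when bits differ
  000110101
^ 001110010
-----------
  001000111
Decimal: 53 ^ 114 = 71



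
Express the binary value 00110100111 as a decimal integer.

Sum of powers of 2 for each 1-bit:
2^0 + 2^1 + 2^2 + 2^5 + 2^7 + 2^8
= 1 + 2 + 4 + 32 + 128 + 256
= 423



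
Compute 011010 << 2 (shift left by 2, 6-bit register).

Original: 011010 (decimal 26)
Shift left by 2 positions
Append 2 zeros on the right and drop the 2 high bits that overflow the 6-bit width
Result: 101000 (decimal 40)
Equivalent: 26 << 2 = 26 × 2^2 = 104, truncated to 6 bits = 40



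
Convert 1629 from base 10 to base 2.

Using repeated division by 2:
1629 ÷ 2 = 814 remainder 1
814 ÷ 2 = 407 remainder 0
407 ÷ 2 = 203 remainder 1
203 ÷ 2 = 101 remainder 1
101 ÷ 2 = 50 remainder 1
50 ÷ 2 = 25 remainder 0
25 ÷ 2 = 12 remainder 1
12 ÷ 2 = 6 remainder 0
6 ÷ 2 = 3 remainder 0
3 ÷ 2 = 1 remainder 1
1 ÷ 2 = 0 remainder 1
Reading remainders bottom to top: 11001011101



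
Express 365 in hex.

Using repeated division by 16 (digits 10–15 are A–F):
365 ÷ 16 = 22 remainder 13 (D)
22 ÷ 16 = 1 remainder 6
1 ÷ 16 = 0 remainder 1
Reading remainders bottom to top: 16D



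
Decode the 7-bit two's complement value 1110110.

Binary: 1110110
Sign bit: 1 (negative)
Invert: 0001001
Add 1:  0001010
Magnitude: 0001010 = 8 + 2 = 10
Value: -10



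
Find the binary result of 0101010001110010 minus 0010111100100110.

Method 1 - Direct subtraction (column by column from the right: bit − bit − borrow-in; if negative, add 2 and borrow 1 from the next column):
borrow: 0101111000011000
        0101010001110010
-       0010111100100110
------------------------
        0010010101001100

Method 2 - Add two's complement:
Two's complement of 0010111100100110: invert → 1101000011011001, add 1 → 1101000011011010
  0101010001110010
+ 1101000011011010
------------------
 10010010101001100  (end carry out of the top bit = 1)
Discarding the end carry: 0010010101001100
Decimal check:
  0101010001110010 = 16384 + 4096 + 1024 + 64 + 32 + 16 + 2 = 21618
  0010111100100110 = 8192 + 2048 + 1024 + 512 + 256 + 32 + 4 + 2 = 12070
  21618 - 12070 = 9548, and 0010010101001100 = 8192 + 1024 + 256 + 64 + 8 + 4 = 9548 ✓



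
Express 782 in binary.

Using repeated division by 2:
782 ÷ 2 = 391 remainder 0
391 ÷ 2 = 195 remainder 1
195 ÷ 2 = 97 remainder 1
97 ÷ 2 = 48 remainder 1
48 ÷ 2 = 24 remainder 0
24 ÷ 2 = 12 remainder 0
12 ÷ 2 = 6 remainder 0
6 ÷ 2 = 3 remainder 0
3 ÷ 2 = 1 remainder 1
1 ÷ 2 = 0 remainder 1
Reading remainders bottom to top: 1100001110



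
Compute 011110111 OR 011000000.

OR: 1 when either bit is 1
  011110111
| 011000000
-----------
  011110111
Decimal: 247 | 192 = 247



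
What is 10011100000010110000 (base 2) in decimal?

Sum of powers of 2 for each 1-bit:
2^4 + 2^5 + 2^7 + 2^14 + 2^15 + 2^16 + 2^19
= 16 + 32 + 128 + 16384 + 32768 + 65536 + 524288
= 639152



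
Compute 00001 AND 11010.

AND: 1 only when both bits are 1
  00001
& 11010
-------
  00000
Decimal: 1 & 26 = 0



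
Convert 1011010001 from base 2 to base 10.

Sum of powers of 2 for each 1-bit:
2^0 + 2^4 + 2^6 + 2^7 + 2^9
= 1 + 16 + 64 + 128 + 512
= 721



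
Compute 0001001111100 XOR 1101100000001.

XOR: 1 when bits differ
  0001001111100
^ 1101100000001
---------------
  1100101111101
Decimal: 636 ^ 6913 = 6525



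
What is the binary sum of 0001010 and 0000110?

Add column by column from the right: bit + bit + carry-in; write the sum mod 2, carry 1 when the sum is 2 or 3.
carry:  0011100
        0001010
+       0000110
---------------
       00010000
(the carry out of the leftmost column, 0, becomes the leading bit)
Decimal check:
  0001010 = 8 + 2 = 10
  0000110 = 4 + 2 = 6
  10 + 6 = 16, and 00010000 = 16 ✓



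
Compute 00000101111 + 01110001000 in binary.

Add column by column from the right: bit + bit + carry-in; write the sum mod 2, carry 1 when the sum is 2 or 3.
carry:  00000010000
        00000101111
+       01110001000
-------------------
       001110110111
(the carry out of the leftmost column, 0, becomes the leading bit)
Decimal check:
  00000101111 = 32 + 8 + 4 + 2 + 1 = 47
  01110001000 = 512 + 256 + 128 + 8 = 904
  47 + 904 = 951, and 001110110111 = 512 + 256 + 128 + 32 + 16 + 4 + 2 + 1 = 951 ✓



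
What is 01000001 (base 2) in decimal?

Sum of powers of 2 for each 1-bit:
2^0 + 2^6
= 1 + 64
= 65



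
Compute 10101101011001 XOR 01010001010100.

XOR: 1 when bits differ
  10101101011001
^ 01010001010100
----------------
  11111100001101
Decimal: 11097 ^ 5204 = 16141



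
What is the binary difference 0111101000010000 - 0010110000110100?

Method 1 - Direct subtraction (column by column from the right: bit − bit − borrow-in; if negative, add 2 and borrow 1 from the next column):
borrow: 0001101111111000
        0111101000010000
-       0010110000110100
------------------------
        0100110111011100

Method 2 - Add two's complement:
Two's complement of 0010110000110100: invert → 1101001111001011, add 1 → 1101001111001100
  0111101000010000
+ 1101001111001100
------------------
 10100110111011100  (end carry out of the top bit = 1)
Discarding the end carry: 0100110111011100
Decimal check:
  0111101000010000 = 16384 + 8192 + 4096 + 2048 + 512 + 16 = 31248
  0010110000110100 = 8192 + 2048 + 1024 + 32 + 16 + 4 = 11316
  31248 - 11316 = 19932, and 0100110111011100 = 16384 + 2048 + 1024 + 256 + 128 + 64 + 16 + 8 + 4 = 19932 ✓



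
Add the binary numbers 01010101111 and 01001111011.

Add column by column from the right: bit + bit + carry-in; write the sum mod 2, carry 1 when the sum is 2 or 3.
carry:  10111111110
        01010101111
+       01001111011
-------------------
       010100101010
(the carry out of the leftmost column, 0, becomes the leading bit)
Decimal check:
  01010101111 = 512 + 128 + 32 + 8 + 4 + 2 + 1 = 687
  01001111011 = 512 + 64 + 32 + 16 + 8 + 2 + 1 = 635
  687 + 635 = 1322, and 010100101010 = 1024 + 256 + 32 + 8 + 2 = 1322 ✓



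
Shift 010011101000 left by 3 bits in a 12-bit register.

Original: 010011101000 (decimal 1256)
Shift left by 3 positions
Append 3 zeros on the right and drop the 3 high bits that overflow the 12-bit width
Result: 011101000000 (decimal 1856)
Equivalent: 1256 << 3 = 1256 × 2^3 = 10048, truncated to 12 bits = 1856



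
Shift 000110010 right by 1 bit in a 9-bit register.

Original: 000110010 (decimal 50)
Shift right by 1 position
Drop the 1 low bit; fill with zero on the left
Result: 000011001 (decimal 25)
Equivalent: 50 >> 1 = 50 ÷ 2^1 = 25



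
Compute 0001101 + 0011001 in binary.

Add column by column from the right: bit + bit + carry-in; write the sum mod 2, carry 1 when the sum is 2 or 3.
carry:  0110010
        0001101
+       0011001
---------------
       00100110
(the carry out of the leftmost column, 0, becomes the leading bit)
Decimal check:
  0001101 = 8 + 4 + 1 = 13
  0011001 = 16 + 8 + 1 = 25
  13 + 25 = 38, and 00100110 = 32 + 4 + 2 = 38 ✓



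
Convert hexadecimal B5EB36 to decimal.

Expand by place value (powers of 16):
Digit values: B = 11, E = 14
B5EB36 = 11 × 16^5 + 5 × 16^4 + 14 × 16^3 + 11 × 16^2 + 3 × 16^1 + 6 × 16^0
= 11 × 1048576 + 5 × 65536 + 14 × 4096 + 11 × 256 + 3 × 16 + 6 × 1
= 11534336 + 327680 + 57344 + 2816 + 48 + 6
= 11922230



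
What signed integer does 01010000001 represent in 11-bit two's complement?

Binary: 01010000001
Sign bit: 0 (non-negative)
Read directly as an unsigned value:
01010000001 = 512 + 128 + 1 = 641
Value: 641



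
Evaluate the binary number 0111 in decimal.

Sum of powers of 2 for each 1-bit:
2^0 + 2^1 + 2^2
= 1 + 2 + 4
= 7



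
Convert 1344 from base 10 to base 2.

Using repeated division by 2:
1344 ÷ 2 = 672 remainder 0
672 ÷ 2 = 336 remainder 0
336 ÷ 2 = 168 remainder 0
168 ÷ 2 = 84 remainder 0
84 ÷ 2 = 42 remainder 0
42 ÷ 2 = 21 remainder 0
21 ÷ 2 = 10 remainder 1
10 ÷ 2 = 5 remainder 0
5 ÷ 2 = 2 remainder 1
2 ÷ 2 = 1 remainder 0
1 ÷ 2 = 0 remainder 1
Reading remainders bottom to top: 10101000000



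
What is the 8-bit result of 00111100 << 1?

Original: 00111100 (decimal 60)
Shift left by 1 position
Append 1 zero on the right
Result: 01111000 (decimal 120)
Equivalent: 60 << 1 = 60 × 2^1 = 120



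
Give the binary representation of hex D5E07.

Convert each hex digit to 4 bits:
  D = 1101
  5 = 0101
  E = 1110
  0 = 0000
  7 = 0111
Concatenate: 11010101111000000111



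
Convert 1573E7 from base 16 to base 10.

Expand by place value (powers of 16):
Digit values: E = 14
1573E7 = 1 × 16^5 + 5 × 16^4 + 7 × 16^3 + 3 × 16^2 + 14 × 16^1 + 7 × 16^0
= 1 × 1048576 + 5 × 65536 + 7 × 4096 + 3 × 256 + 14 × 16 + 7 × 1
= 1048576 + 327680 + 28672 + 768 + 224 + 7
= 1405927



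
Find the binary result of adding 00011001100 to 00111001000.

Add column by column from the right: bit + bit + carry-in; write the sum mod 2, carry 1 when the sum is 2 or 3.
carry:  01110010000
        00011001100
+       00111001000
-------------------
       001010010100
(the carry out of the leftmost column, 0, becomes the leading bit)
Decimal check:
  00011001100 = 128 + 64 + 8 + 4 = 204
  00111001000 = 256 + 128 + 64 + 8 = 456
  204 + 456 = 660, and 001010010100 = 512 + 128 + 16 + 4 = 660 ✓



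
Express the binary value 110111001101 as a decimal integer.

Sum of powers of 2 for each 1-bit:
2^0 + 2^2 + 2^3 + 2^6 + 2^7 + 2^8 + 2^10 + 2^11
= 1 + 4 + 8 + 64 + 128 + 256 + 1024 + 2048
= 3533



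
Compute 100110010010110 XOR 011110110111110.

XOR: 1 when bits differ
  100110010010110
^ 011110110111110
-----------------
  111000100101000
Decimal: 19606 ^ 15806 = 28968



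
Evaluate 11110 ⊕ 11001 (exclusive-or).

XOR: 1 when bits differ
  11110
^ 11001
-------
  00111
Decimal: 30 ^ 25 = 7



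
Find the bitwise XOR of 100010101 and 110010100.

XOR: 1 when bits differ
  100010101
^ 110010100
-----------
  010000001
Decimal: 277 ^ 404 = 129



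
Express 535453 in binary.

Using repeated division by 2:
535453 ÷ 2 = 267726 remainder 1
267726 ÷ 2 = 133863 remainder 0
133863 ÷ 2 = 66931 remainder 1
66931 ÷ 2 = 33465 remainder 1
33465 ÷ 2 = 16732 remainder 1
16732 ÷ 2 = 8366 remainder 0
8366 ÷ 2 = 4183 remainder 0
4183 ÷ 2 = 2091 remainder 1
2091 ÷ 2 = 1045 remainder 1
1045 ÷ 2 = 522 remainder 1
522 ÷ 2 = 261 remainder 0
261 ÷ 2 = 130 remainder 1
130 ÷ 2 = 65 remainder 0
65 ÷ 2 = 32 remainder 1
32 ÷ 2 = 16 remainder 0
16 ÷ 2 = 8 remainder 0
8 ÷ 2 = 4 remainder 0
4 ÷ 2 = 2 remainder 0
2 ÷ 2 = 1 remainder 0
1 ÷ 2 = 0 remainder 1
Reading remainders bottom to top: 10000010101110011101



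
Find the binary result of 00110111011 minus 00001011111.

Method 1 - Direct subtraction (column by column from the right: bit − bit − borrow-in; if negative, add 2 and borrow 1 from the next column):
borrow: 00010111000
        00110111011
-       00001011111
-------------------
        00101011100

Method 2 - Add two's complement:
Two's complement of 00001011111: invert → 11110100000, add 1 → 11110100001
  00110111011
+ 11110100001
-------------
 100101011100  (end carry out of the top bit = 1)
Discarding the end carry: 00101011100
Decimal check:
  00110111011 = 256 + 128 + 32 + 16 + 8 + 2 + 1 = 443
  00001011111 = 64 + 16 + 8 + 4 + 2 + 1 = 95
  443 - 95 = 348, and 00101011100 = 256 + 64 + 16 + 8 + 4 = 348 ✓



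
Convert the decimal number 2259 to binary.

Using repeated division by 2:
2259 ÷ 2 = 1129 remainder 1
1129 ÷ 2 = 564 remainder 1
564 ÷ 2 = 282 remainder 0
282 ÷ 2 = 141 remainder 0
141 ÷ 2 = 70 remainder 1
70 ÷ 2 = 35 remainder 0
35 ÷ 2 = 17 remainder 1
17 ÷ 2 = 8 remainder 1
8 ÷ 2 = 4 remainder 0
4 ÷ 2 = 2 remainder 0
2 ÷ 2 = 1 remainder 0
1 ÷ 2 = 0 remainder 1
Reading remainders bottom to top: 100011010011



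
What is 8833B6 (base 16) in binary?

Convert each hex digit to 4 bits:
  8 = 1000
  8 = 1000
  3 = 0011
  3 = 0011
  B = 1011
  6 = 0110
Concatenate: 100010000011001110110110



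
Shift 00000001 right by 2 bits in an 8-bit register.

Original: 00000001 (decimal 1)
Shift right by 2 positions
Drop the 2 low bits; fill with zeros on the left
Result: 00000000 (decimal 0)
Equivalent: 1 >> 2 = 1 ÷ 2^2 = 0



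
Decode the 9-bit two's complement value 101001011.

Binary: 101001011
Sign bit: 1 (negative)
Invert: 010110100
Add 1:  010110101
Magnitude: 010110101 = 128 + 32 + 16 + 4 + 1 = 181
Value: -181



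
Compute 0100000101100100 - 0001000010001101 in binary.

Method 1 - Direct subtraction (column by column from the right: bit − bit − borrow-in; if negative, add 2 and borrow 1 from the next column):
borrow: 0110000100111110
        0100000101100100
-       0001000010001101
------------------------
        0011000011010111

Method 2 - Add two's complement:
Two's complement of 0001000010001101: invert → 1110111101110010, add 1 → 1110111101110011
  0100000101100100
+ 1110111101110011
------------------
 10011000011010111  (end carry out of the top bit = 1)
Discarding the end carry: 0011000011010111
Decimal check:
  0100000101100100 = 16384 + 256 + 64 + 32 + 4 = 16740
  0001000010001101 = 4096 + 128 + 8 + 4 + 1 = 4237
  16740 - 4237 = 12503, and 0011000011010111 = 8192 + 4096 + 128 + 64 + 16 + 4 + 2 + 1 = 12503 ✓



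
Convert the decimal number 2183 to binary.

Using repeated division by 2:
2183 ÷ 2 = 1091 remainder 1
1091 ÷ 2 = 545 remainder 1
545 ÷ 2 = 272 remainder 1
272 ÷ 2 = 136 remainder 0
136 ÷ 2 = 68 remainder 0
68 ÷ 2 = 34 remainder 0
34 ÷ 2 = 17 remainder 0
17 ÷ 2 = 8 remainder 1
8 ÷ 2 = 4 remainder 0
4 ÷ 2 = 2 remainder 0
2 ÷ 2 = 1 remainder 0
1 ÷ 2 = 0 remainder 1
Reading remainders bottom to top: 100010000111



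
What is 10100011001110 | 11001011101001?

OR: 1 when either bit is 1
  10100011001110
| 11001011101001
----------------
  11101011101111
Decimal: 10446 | 13033 = 15087



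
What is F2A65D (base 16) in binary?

Convert each hex digit to 4 bits:
  F = 1111
  2 = 0010
  A = 1010
  6 = 0110
  5 = 0101
  D = 1101
Concatenate: 111100101010011001011101



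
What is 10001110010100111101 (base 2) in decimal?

Sum of powers of 2 for each 1-bit:
2^0 + 2^2 + 2^3 + 2^4 + 2^5 + 2^8 + 2^10 + 2^13 + 2^14 + 2^15 + 2^19
= 1 + 4 + 8 + 16 + 32 + 256 + 1024 + 8192 + 16384 + 32768 + 524288
= 582973



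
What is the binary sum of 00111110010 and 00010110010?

Add column by column from the right: bit + bit + carry-in; write the sum mod 2, carry 1 when the sum is 2 or 3.
carry:  01111100100
        00111110010
+       00010110010
-------------------
       001010100100
(the carry out of the leftmost column, 0, becomes the leading bit)
Decimal check:
  00111110010 = 256 + 128 + 64 + 32 + 16 + 2 = 498
  00010110010 = 128 + 32 + 16 + 2 = 178
  498 + 178 = 676, and 001010100100 = 512 + 128 + 32 + 4 = 676 ✓



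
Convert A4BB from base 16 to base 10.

Expand by place value (powers of 16):
Digit values: A = 10, B = 11
A4BB = 10 × 16^3 + 4 × 16^2 + 11 × 16^1 + 11 × 16^0
= 10 × 4096 + 4 × 256 + 11 × 16 + 11 × 1
= 40960 + 1024 + 176 + 11
= 42171



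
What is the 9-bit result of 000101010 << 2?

Original: 000101010 (decimal 42)
Shift left by 2 positions
Append 2 zeros on the right
Result: 010101000 (decimal 168)
Equivalent: 42 << 2 = 42 × 2^2 = 168



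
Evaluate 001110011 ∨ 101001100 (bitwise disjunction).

OR: 1 when either bit is 1
  001110011
| 101001100
-----------
  101111111
Decimal: 115 | 332 = 383



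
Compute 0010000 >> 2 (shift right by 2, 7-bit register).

Original: 0010000 (decimal 16)
Shift right by 2 positions
Drop the 2 low bits; fill with zeros on the left
Result: 0000100 (decimal 4)
Equivalent: 16 >> 2 = 16 ÷ 2^2 = 4



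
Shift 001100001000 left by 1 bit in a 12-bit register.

Original: 001100001000 (decimal 776)
Shift left by 1 position
Append 1 zero on the right
Result: 011000010000 (decimal 1552)
Equivalent: 776 << 1 = 776 × 2^1 = 1552



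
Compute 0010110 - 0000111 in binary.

Method 1 - Direct subtraction (column by column from the right: bit − bit − borrow-in; if negative, add 2 and borrow 1 from the next column):
borrow: 0011110
        0010110
-       0000111
---------------
        0001111

Method 2 - Add two's complement:
Two's complement of 0000111: invert → 1111000, add 1 → 1111001
  0010110
+ 1111001
---------
 10001111  (end carry out of the top bit = 1)
Discarding the end carry: 0001111
Decimal check:
  0010110 = 16 + 4 + 2 = 22
  0000111 = 4 + 2 + 1 = 7
  22 - 7 = 15, and 0001111 = 8 + 4 + 2 + 1 = 15 ✓



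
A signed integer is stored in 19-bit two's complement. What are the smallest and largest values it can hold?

For 19-bit two's complement:
Minimum: -2^18 = -262144
Maximum: 2^18 - 1 = 262143



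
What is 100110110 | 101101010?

OR: 1 when either bit is 1
  100110110
| 101101010
-----------
  101111110
Decimal: 310 | 362 = 382



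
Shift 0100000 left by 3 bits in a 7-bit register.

Original: 0100000 (decimal 32)
Shift left by 3 positions
Append 3 zeros on the right and drop the 3 high bits that overflow the 7-bit width
Result: 0000000 (decimal 0)
Equivalent: 32 << 3 = 32 × 2^3 = 256, truncated to 7 bits = 0



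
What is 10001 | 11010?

OR: 1 when either bit is 1
  10001
| 11010
-------
  11011
Decimal: 17 | 26 = 27



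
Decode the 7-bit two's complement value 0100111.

Binary: 0100111
Sign bit: 0 (non-negative)
Read directly as an unsigned value:
0100111 = 32 + 4 + 2 + 1 = 39
Value: 39



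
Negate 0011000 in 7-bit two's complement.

Original: 0011000
Step 1 - Invert all bits: 1100111
Step 2 - Add 1: 1101000
Verification: 0011000 + 1101000 = 10000000; discarding the end carry (carry out of the top bit) leaves the 7-bit value 0000000, as required for x + (-x)



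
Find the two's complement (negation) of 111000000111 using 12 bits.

Original (sign bit 1, negative): 111000000111
Step 1 - Invert all bits: 000111111000
Step 2 - Add 1: 000111111001
Verification: 111000000111 + 000111111001 = 1000000000000; discarding the end carry (carry out of the top bit) leaves the 12-bit value 000000000000, as required for x + (-x)



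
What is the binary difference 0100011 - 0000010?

Method 1 - Direct subtraction (column by column from the right: bit − bit − borrow-in; if negative, add 2 and borrow 1 from the next column):
borrow: 0000000
        0100011
-       0000010
---------------
        0100001

Method 2 - Add two's complement:
Two's complement of 0000010: invert → 1111101, add 1 → 1111110
  0100011
+ 1111110
---------
 10100001  (end carry out of the top bit = 1)
Discarding the end carry: 0100001
Decimal check:
  0100011 = 32 + 2 + 1 = 35
  0000010 = 2
  35 - 2 = 33, and 0100001 = 32 + 1 = 33 ✓



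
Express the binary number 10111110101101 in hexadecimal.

Group into 4-bit nibbles from right:
  0010 = 2
  1111 = F
  1010 = A
  1101 = D
Result: 2FAD



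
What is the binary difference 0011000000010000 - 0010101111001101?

Method 1 - Direct subtraction (column by column from the right: bit − bit − borrow-in; if negative, add 2 and borrow 1 from the next column):
borrow: 0001111110011110
        0011000000010000
-       0010101111001101
------------------------
        0000010001000011

Method 2 - Add two's complement:
Two's complement of 0010101111001101: invert → 1101010000110010, add 1 → 1101010000110011
  0011000000010000
+ 1101010000110011
------------------
 10000010001000011  (end carry out of the top bit = 1)
Discarding the end carry: 0000010001000011
Decimal check:
  0011000000010000 = 8192 + 4096 + 16 = 12304
  0010101111001101 = 8192 + 2048 + 512 + 256 + 128 + 64 + 8 + 4 + 1 = 11213
  12304 - 11213 = 1091, and 0000010001000011 = 1024 + 64 + 2 + 1 = 1091 ✓



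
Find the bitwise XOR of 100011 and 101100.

XOR: 1 when bits differ
  100011
^ 101100
--------
  001111
Decimal: 35 ^ 44 = 15



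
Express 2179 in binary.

Using repeated division by 2:
2179 ÷ 2 = 1089 remainder 1
1089 ÷ 2 = 544 remainder 1
544 ÷ 2 = 272 remainder 0
272 ÷ 2 = 136 remainder 0
136 ÷ 2 = 68 remainder 0
68 ÷ 2 = 34 remainder 0
34 ÷ 2 = 17 remainder 0
17 ÷ 2 = 8 remainder 1
8 ÷ 2 = 4 remainder 0
4 ÷ 2 = 2 remainder 0
2 ÷ 2 = 1 remainder 0
1 ÷ 2 = 0 remainder 1
Reading remainders bottom to top: 100010000011



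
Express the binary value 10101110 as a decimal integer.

Sum of powers of 2 for each 1-bit:
2^1 + 2^2 + 2^3 + 2^5 + 2^7
= 2 + 4 + 8 + 32 + 128
= 174



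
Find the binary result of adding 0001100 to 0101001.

Add column by column from the right: bit + bit + carry-in; write the sum mod 2, carry 1 when the sum is 2 or 3.
carry:  0010000
        0001100
+       0101001
---------------
       00110101
(the carry out of the leftmost column, 0, becomes the leading bit)
Decimal check:
  0001100 = 8 + 4 = 12
  0101001 = 32 + 8 + 1 = 41
  12 + 41 = 53, and 00110101 = 32 + 16 + 4 + 1 = 53 ✓



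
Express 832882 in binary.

Using repeated division by 2:
832882 ÷ 2 = 416441 remainder 0
416441 ÷ 2 = 208220 remainder 1
208220 ÷ 2 = 104110 remainder 0
104110 ÷ 2 = 52055 remainder 0
52055 ÷ 2 = 26027 remainder 1
26027 ÷ 2 = 13013 remainder 1
13013 ÷ 2 = 6506 remainder 1
6506 ÷ 2 = 3253 remainder 0
3253 ÷ 2 = 1626 remainder 1
1626 ÷ 2 = 813 remainder 0
813 ÷ 2 = 406 remainder 1
406 ÷ 2 = 203 remainder 0
203 ÷ 2 = 101 remainder 1
101 ÷ 2 = 50 remainder 1
50 ÷ 2 = 25 remainder 0
25 ÷ 2 = 12 remainder 1
12 ÷ 2 = 6 remainder 0
6 ÷ 2 = 3 remainder 0
3 ÷ 2 = 1 remainder 1
1 ÷ 2 = 0 remainder 1
Reading remainders bottom to top: 11001011010101110010



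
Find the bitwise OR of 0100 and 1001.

OR: 1 when either bit is 1
  0100
| 1001
------
  1101
Decimal: 4 | 9 = 13



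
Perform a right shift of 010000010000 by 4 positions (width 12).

Original: 010000010000 (decimal 1040)
Shift right by 4 positions
Drop the 4 low bits; fill with zeros on the left
Result: 000001000001 (decimal 65)
Equivalent: 1040 >> 4 = 1040 ÷ 2^4 = 65



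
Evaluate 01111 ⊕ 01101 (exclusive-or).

XOR: 1 when bits differ
  01111
^ 01101
-------
  00010
Decimal: 15 ^ 13 = 2



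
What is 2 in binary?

Using repeated division by 2:
2 ÷ 2 = 1 remainder 0
1 ÷ 2 = 0 remainder 1
Reading remainders bottom to top: 10



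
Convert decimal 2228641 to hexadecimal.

Using repeated division by 16 (digits 10–15 are A–F):
2228641 ÷ 16 = 139290 remainder 1
139290 ÷ 16 = 8705 remainder 10 (A)
8705 ÷ 16 = 544 remainder 1
544 ÷ 16 = 34 remainder 0
34 ÷ 16 = 2 remainder 2
2 ÷ 16 = 0 remainder 2
Reading remainders bottom to top: 2201A1



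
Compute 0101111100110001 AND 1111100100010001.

AND: 1 only when both bits are 1
  0101111100110001
& 1111100100010001
------------------
  0101100100010001
Decimal: 24369 & 63761 = 22801



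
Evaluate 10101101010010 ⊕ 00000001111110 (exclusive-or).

XOR: 1 when bits differ
  10101101010010
^ 00000001111110
----------------
  10101100101100
Decimal: 11090 ^ 126 = 11052



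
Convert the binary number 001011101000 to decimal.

Sum of powers of 2 for each 1-bit:
2^3 + 2^5 + 2^6 + 2^7 + 2^9
= 8 + 32 + 64 + 128 + 512
= 744



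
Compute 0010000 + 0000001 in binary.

Add column by column from the right: bit + bit + carry-in; write the sum mod 2, carry 1 when the sum is 2 or 3.
carry:  0000000
        0010000
+       0000001
---------------
       00010001
(the carry out of the leftmost column, 0, becomes the leading bit)
Decimal check:
  0010000 = 16
  0000001 = 1
  16 + 1 = 17, and 00010001 = 16 + 1 = 17 ✓



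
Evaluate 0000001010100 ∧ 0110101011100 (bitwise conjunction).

AND: 1 only when both bits are 1
  0000001010100
& 0110101011100
---------------
  0000001010100
Decimal: 84 & 3420 = 84



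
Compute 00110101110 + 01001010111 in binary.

Add column by column from the right: bit + bit + carry-in; write the sum mod 2, carry 1 when the sum is 2 or 3.
carry:  11111111100
        00110101110
+       01001010111
-------------------
       010000000101
(the carry out of the leftmost column, 0, becomes the leading bit)
Decimal check:
  00110101110 = 256 + 128 + 32 + 8 + 4 + 2 = 430
  01001010111 = 512 + 64 + 16 + 4 + 2 + 1 = 599
  430 + 599 = 1029, and 010000000101 = 1024 + 4 + 1 = 1029 ✓



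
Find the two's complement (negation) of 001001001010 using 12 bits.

Original: 001001001010
Step 1 - Invert all bits: 110110110101
Step 2 - Add 1: 110110110110
Verification: 001001001010 + 110110110110 = 1000000000000; discarding the end carry (carry out of the top bit) leaves the 12-bit value 000000000000, as required for x + (-x)



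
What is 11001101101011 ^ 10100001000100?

XOR: 1 when bits differ
  11001101101011
^ 10100001000100
----------------
  01101100101111
Decimal: 13163 ^ 10308 = 6959



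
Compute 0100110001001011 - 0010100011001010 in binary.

Method 1 - Direct subtraction (column by column from the right: bit − bit − borrow-in; if negative, add 2 and borrow 1 from the next column):
borrow: 0100011100000000
        0100110001001011
-       0010100011001010
------------------------
        0010001110000001

Method 2 - Add two's complement:
Two's complement of 0010100011001010: invert → 1101011100110101, add 1 → 1101011100110110
  0100110001001011
+ 1101011100110110
------------------
 10010001110000001  (end carry out of the top bit = 1)
Discarding the end carry: 0010001110000001
Decimal check:
  0100110001001011 = 16384 + 2048 + 1024 + 64 + 8 + 2 + 1 = 19531
  0010100011001010 = 8192 + 2048 + 128 + 64 + 8 + 2 = 10442
  19531 - 10442 = 9089, and 0010001110000001 = 8192 + 512 + 256 + 128 + 1 = 9089 ✓



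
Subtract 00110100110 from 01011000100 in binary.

Method 1 - Direct subtraction (column by column from the right: bit − bit − borrow-in; if negative, add 2 and borrow 1 from the next column):
borrow: 01001111100
        01011000100
-       00110100110
-------------------
        00100011110

Method 2 - Add two's complement:
Two's complement of 00110100110: invert → 11001011001, add 1 → 11001011010
  01011000100
+ 11001011010
-------------
 100100011110  (end carry out of the top bit = 1)
Discarding the end carry: 00100011110
Decimal check:
  01011000100 = 512 + 128 + 64 + 4 = 708
  00110100110 = 256 + 128 + 32 + 4 + 2 = 422
  708 - 422 = 286, and 00100011110 = 256 + 16 + 8 + 4 + 2 = 286 ✓



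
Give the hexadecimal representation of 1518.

Using repeated division by 16 (digits 10–15 are A–F):
1518 ÷ 16 = 94 remainder 14 (E)
94 ÷ 16 = 5 remainder 14 (E)
5 ÷ 16 = 0 remainder 5
Reading remainders bottom to top: 5EE



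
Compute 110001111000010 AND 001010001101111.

AND: 1 only when both bits are 1
  110001111000010
& 001010001101111
-----------------
  000000001000010
Decimal: 25538 & 5231 = 66



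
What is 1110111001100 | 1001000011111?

OR: 1 when either bit is 1
  1110111001100
| 1001000011111
---------------
  1111111011111
Decimal: 7628 | 4639 = 8159



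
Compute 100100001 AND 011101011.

AND: 1 only when both bits are 1
  100100001
& 011101011
-----------
  000100001
Decimal: 289 & 235 = 33



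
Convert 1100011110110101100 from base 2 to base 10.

Sum of powers of 2 for each 1-bit:
2^2 + 2^3 + 2^5 + 2^7 + 2^8 + 2^10 + 2^11 + 2^12 + 2^13 + 2^17 + 2^18
= 4 + 8 + 32 + 128 + 256 + 1024 + 2048 + 4096 + 8192 + 131072 + 262144
= 409004



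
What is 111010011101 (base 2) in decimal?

Sum of powers of 2 for each 1-bit:
2^0 + 2^2 + 2^3 + 2^4 + 2^7 + 2^9 + 2^10 + 2^11
= 1 + 4 + 8 + 16 + 128 + 512 + 1024 + 2048
= 3741



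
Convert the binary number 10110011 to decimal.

Sum of powers of 2 for each 1-bit:
2^0 + 2^1 + 2^4 + 2^5 + 2^7
= 1 + 2 + 16 + 32 + 128
= 179



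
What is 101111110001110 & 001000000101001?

AND: 1 only when both bits are 1
  101111110001110
& 001000000101001
-----------------
  001000000001000
Decimal: 24462 & 4137 = 4104



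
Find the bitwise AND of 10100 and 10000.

AND: 1 only when both bits are 1
  10100
& 10000
-------
  10000
Decimal: 20 & 16 = 16



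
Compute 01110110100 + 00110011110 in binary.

Add column by column from the right: bit + bit + carry-in; write the sum mod 2, carry 1 when the sum is 2 or 3.
carry:  11101111000
        01110110100
+       00110011110
-------------------
       010101010010
(the carry out of the leftmost column, 0, becomes the leading bit)
Decimal check:
  01110110100 = 512 + 256 + 128 + 32 + 16 + 4 = 948
  00110011110 = 256 + 128 + 16 + 8 + 4 + 2 = 414
  948 + 414 = 1362, and 010101010010 = 1024 + 256 + 64 + 16 + 2 = 1362 ✓



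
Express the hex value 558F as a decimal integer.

Expand by place value (powers of 16):
Digit values: F = 15
558F = 5 × 16^3 + 5 × 16^2 + 8 × 16^1 + 15 × 16^0
= 5 × 4096 + 5 × 256 + 8 × 16 + 15 × 1
= 20480 + 1280 + 128 + 15
= 21903



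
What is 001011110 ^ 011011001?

XOR: 1 when bits differ
  001011110
^ 011011001
-----------
  010000111
Decimal: 94 ^ 217 = 135



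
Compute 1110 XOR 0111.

XOR: 1 when bits differ
  1110
^ 0111
------
  1001
Decimal: 14 ^ 7 = 9



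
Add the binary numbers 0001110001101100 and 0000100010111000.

Add column by column from the right: bit + bit + carry-in; write the sum mod 2, carry 1 when the sum is 2 or 3.
carry:  0011000111110000
        0001110001101100
+       0000100010111000
------------------------
       00010010100100100
(the carry out of the leftmost column, 0, becomes the leading bit)
Decimal check:
  0001110001101100 = 4096 + 2048 + 1024 + 64 + 32 + 8 + 4 = 7276
  0000100010111000 = 2048 + 128 + 32 + 16 + 8 = 2232
  7276 + 2232 = 9508, and 00010010100100100 = 8192 + 1024 + 256 + 32 + 4 = 9508 ✓



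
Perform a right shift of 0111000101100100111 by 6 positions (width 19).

Original: 0111000101100100111 (decimal 232231)
Shift right by 6 positions
Drop the 6 low bits; fill with zeros on the left
Result: 0000000111000101100 (decimal 3628)
Equivalent: 232231 >> 6 = 232231 ÷ 2^6 = 3628



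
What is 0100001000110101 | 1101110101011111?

OR: 1 when either bit is 1
  0100001000110101
| 1101110101011111
------------------
  1101111101111111
Decimal: 16949 | 56671 = 57215



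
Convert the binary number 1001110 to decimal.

Sum of powers of 2 for each 1-bit:
2^1 + 2^2 + 2^3 + 2^6
= 2 + 4 + 8 + 64
= 78



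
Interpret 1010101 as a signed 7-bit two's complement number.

Binary: 1010101
Sign bit: 1 (negative)
Invert: 0101010
Add 1:  0101011
Magnitude: 0101011 = 32 + 8 + 2 + 1 = 43
Value: -43



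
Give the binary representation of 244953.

Using repeated division by 2:
244953 ÷ 2 = 122476 remainder 1
122476 ÷ 2 = 61238 remainder 0
61238 ÷ 2 = 30619 remainder 0
30619 ÷ 2 = 15309 remainder 1
15309 ÷ 2 = 7654 remainder 1
7654 ÷ 2 = 3827 remainder 0
3827 ÷ 2 = 1913 remainder 1
1913 ÷ 2 = 956 remainder 1
956 ÷ 2 = 478 remainder 0
478 ÷ 2 = 239 remainder 0
239 ÷ 2 = 119 remainder 1
119 ÷ 2 = 59 remainder 1
59 ÷ 2 = 29 remainder 1
29 ÷ 2 = 14 remainder 1
14 ÷ 2 = 7 remainder 0
7 ÷ 2 = 3 remainder 1
3 ÷ 2 = 1 remainder 1
1 ÷ 2 = 0 remainder 1
Reading remainders bottom to top: 111011110011011001



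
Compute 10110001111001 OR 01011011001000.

OR: 1 when either bit is 1
  10110001111001
| 01011011001000
----------------
  11111011111001
Decimal: 11385 | 5832 = 16121



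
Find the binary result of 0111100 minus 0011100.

Method 1 - Direct subtraction (column by column from the right: bit − bit − borrow-in; if negative, add 2 and borrow 1 from the next column):
borrow: 0000000
        0111100
-       0011100
---------------
        0100000

Method 2 - Add two's complement:
Two's complement of 0011100: invert → 1100011, add 1 → 1100100
  0111100
+ 1100100
---------
 10100000  (end carry out of the top bit = 1)
Discarding the end carry: 0100000
Decimal check:
  0111100 = 32 + 16 + 8 + 4 = 60
  0011100 = 16 + 8 + 4 = 28
  60 - 28 = 32, and 0100000 = 32 ✓

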